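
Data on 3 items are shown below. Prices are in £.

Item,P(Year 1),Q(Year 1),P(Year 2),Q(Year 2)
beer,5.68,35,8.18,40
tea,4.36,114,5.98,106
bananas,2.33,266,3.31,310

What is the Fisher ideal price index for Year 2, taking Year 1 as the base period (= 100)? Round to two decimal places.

140.64

Laspeyres component (base-period weights):
ΣP(Year 2)Q(Year 1) = 8.18×35 + 5.98×114 + 3.31×266 = 286.3 + 681.72 + 880.46 = 1848.48
ΣP(Year 1)Q(Year 1) = 5.68×35 + 4.36×114 + 2.33×266 = 198.8 + 497.04 + 619.78 = 1315.62
L = 1848.48 / 1315.62 × 100 = 140.5026
Paasche component (current-period weights):
ΣP(Year 2)Q(Year 2) = 8.18×40 + 5.98×106 + 3.31×310 = 327.2 + 633.88 + 1026.1 = 1987.18
ΣP(Year 1)Q(Year 2) = 5.68×40 + 4.36×106 + 2.33×310 = 227.2 + 462.16 + 722.3 = 1411.66
P = 1987.18 / 1411.66 × 100 = 140.7690
Fisher = √(L × P) = √(140.5026 × 140.7690) = 140.6357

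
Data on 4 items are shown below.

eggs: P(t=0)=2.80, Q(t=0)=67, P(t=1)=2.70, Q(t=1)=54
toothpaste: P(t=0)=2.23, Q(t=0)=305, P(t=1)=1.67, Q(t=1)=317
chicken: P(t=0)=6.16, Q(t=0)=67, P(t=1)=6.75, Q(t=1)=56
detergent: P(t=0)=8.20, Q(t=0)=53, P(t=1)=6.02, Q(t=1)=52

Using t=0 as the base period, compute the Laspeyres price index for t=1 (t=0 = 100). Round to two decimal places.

Laspeyres price index uses base-period quantities as weights.
ΣP(t=1)·Q(t=0) = 2.70×67 + 1.67×305 + 6.75×67 + 6.02×53 = 180.9 + 509.35 + 452.25 + 319.06 = 1461.56
ΣP(t=0)·Q(t=0) = 2.80×67 + 2.23×305 + 6.16×67 + 8.20×53 = 187.6 + 680.15 + 412.72 + 434.6 = 1715.07
Index = 1461.56 / 1715.07 × 100 = 85.2187

85.22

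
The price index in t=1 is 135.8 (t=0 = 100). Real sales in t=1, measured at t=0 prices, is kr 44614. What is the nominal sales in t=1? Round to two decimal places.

Nominal = Real × (Index/100) = 44614 × (135.8/100)
        = 44614 × 1.358 = 60585.8120

60585.81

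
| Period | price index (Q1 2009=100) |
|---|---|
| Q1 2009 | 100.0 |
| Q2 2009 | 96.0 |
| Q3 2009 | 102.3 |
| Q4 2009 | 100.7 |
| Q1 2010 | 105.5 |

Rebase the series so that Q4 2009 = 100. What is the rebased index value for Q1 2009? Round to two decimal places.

99.30

Rebased(Q1 2009) = 100.0 / 100.7 × 100 = 99.3049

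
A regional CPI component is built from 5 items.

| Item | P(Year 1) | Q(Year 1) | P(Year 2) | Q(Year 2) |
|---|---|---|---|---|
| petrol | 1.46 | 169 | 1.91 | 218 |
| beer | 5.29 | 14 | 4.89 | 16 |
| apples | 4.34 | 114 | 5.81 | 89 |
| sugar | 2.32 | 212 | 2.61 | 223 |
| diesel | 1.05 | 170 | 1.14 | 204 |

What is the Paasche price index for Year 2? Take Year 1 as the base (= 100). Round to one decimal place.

120.1

Paasche price index uses current-period quantities as weights.
ΣP(Year 2)·Q(Year 2) = 1.91×218 + 4.89×16 + 5.81×89 + 2.61×223 + 1.14×204 = 416.38 + 78.24 + 517.09 + 582.03 + 232.56 = 1826.3
ΣP(Year 1)·Q(Year 2) = 1.46×218 + 5.29×16 + 4.34×89 + 2.32×223 + 1.05×204 = 318.28 + 84.64 + 386.26 + 517.36 + 214.2 = 1520.74
Index = 1826.3 / 1520.74 × 100 = 120.0928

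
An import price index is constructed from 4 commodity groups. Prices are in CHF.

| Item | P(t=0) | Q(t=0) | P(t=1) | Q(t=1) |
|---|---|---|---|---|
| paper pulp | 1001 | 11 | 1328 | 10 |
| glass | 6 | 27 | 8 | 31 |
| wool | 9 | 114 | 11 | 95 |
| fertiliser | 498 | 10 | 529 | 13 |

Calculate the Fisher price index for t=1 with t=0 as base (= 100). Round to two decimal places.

123.39

Laspeyres component (base-period weights):
ΣP(t=1)Q(t=0) = 1328×11 + 8×27 + 11×114 + 529×10 = 14608 + 216 + 1254 + 5290 = 21368
ΣP(t=0)Q(t=0) = 1001×11 + 6×27 + 9×114 + 498×10 = 11011 + 162 + 1026 + 4980 = 17179
L = 21368 / 17179 × 100 = 124.3844
Paasche component (current-period weights):
ΣP(t=1)Q(t=1) = 1328×10 + 8×31 + 11×95 + 529×13 = 13280 + 248 + 1045 + 6877 = 21450
ΣP(t=0)Q(t=1) = 1001×10 + 6×31 + 9×95 + 498×13 = 10010 + 186 + 855 + 6474 = 17525
P = 21450 / 17525 × 100 = 122.3966
Fisher = √(L × P) = √(124.3844 × 122.3966) = 123.3865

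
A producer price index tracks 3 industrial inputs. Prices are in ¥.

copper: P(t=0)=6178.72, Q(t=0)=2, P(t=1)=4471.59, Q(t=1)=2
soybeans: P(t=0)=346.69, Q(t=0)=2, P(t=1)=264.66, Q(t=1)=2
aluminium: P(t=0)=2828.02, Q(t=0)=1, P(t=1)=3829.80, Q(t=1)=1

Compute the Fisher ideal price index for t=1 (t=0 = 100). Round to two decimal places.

83.77

Laspeyres component (base-period weights):
ΣP(t=1)Q(t=0) = 4471.59×2 + 264.66×2 + 3829.80×1 = 8943.18 + 529.32 + 3829.8 = 13302.3
ΣP(t=0)Q(t=0) = 6178.72×2 + 346.69×2 + 2828.02×1 = 12357.44 + 693.38 + 2828.02 = 15878.84
L = 13302.3 / 15878.84 × 100 = 83.7738
Paasche component (current-period weights):
ΣP(t=1)Q(t=1) = 4471.59×2 + 264.66×2 + 3829.80×1 = 8943.18 + 529.32 + 3829.8 = 13302.3
ΣP(t=0)Q(t=1) = 6178.72×2 + 346.69×2 + 2828.02×1 = 12357.44 + 693.38 + 2828.02 = 15878.84
P = 13302.3 / 15878.84 × 100 = 83.7738
Fisher = √(L × P) = √(83.7738 × 83.7738) = 83.7738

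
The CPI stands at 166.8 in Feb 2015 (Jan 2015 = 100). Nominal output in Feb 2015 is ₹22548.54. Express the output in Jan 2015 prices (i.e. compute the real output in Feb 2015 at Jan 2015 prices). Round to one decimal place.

Real = Nominal ÷ (Index/100) = 22548.54 ÷ (166.8/100)
     = 22548.54 ÷ 1.668 = 13518.3094

13518.3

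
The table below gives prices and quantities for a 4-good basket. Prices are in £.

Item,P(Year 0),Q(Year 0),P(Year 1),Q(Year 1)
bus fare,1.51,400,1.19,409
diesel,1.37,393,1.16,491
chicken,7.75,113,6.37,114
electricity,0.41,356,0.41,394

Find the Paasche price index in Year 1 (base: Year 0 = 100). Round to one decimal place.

83.2

Paasche price index uses current-period quantities as weights.
ΣP(Year 1)·Q(Year 1) = 1.19×409 + 1.16×491 + 6.37×114 + 0.41×394 = 486.71 + 569.56 + 726.18 + 161.54 = 1943.99
ΣP(Year 0)·Q(Year 1) = 1.51×409 + 1.37×491 + 7.75×114 + 0.41×394 = 617.59 + 672.67 + 883.5 + 161.54 = 2335.3
Index = 1943.99 / 2335.3 × 100 = 83.2437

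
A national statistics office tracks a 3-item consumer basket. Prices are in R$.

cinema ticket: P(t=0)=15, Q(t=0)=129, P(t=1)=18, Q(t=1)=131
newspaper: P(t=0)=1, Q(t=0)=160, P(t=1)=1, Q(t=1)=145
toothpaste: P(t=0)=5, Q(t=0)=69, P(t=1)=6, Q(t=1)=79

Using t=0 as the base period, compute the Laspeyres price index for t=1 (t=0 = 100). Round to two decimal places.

118.69

Laspeyres price index uses base-period quantities as weights.
ΣP(t=1)·Q(t=0) = 18×129 + 1×160 + 6×69 = 2322 + 160 + 414 = 2896
ΣP(t=0)·Q(t=0) = 15×129 + 1×160 + 5×69 = 1935 + 160 + 345 = 2440
Index = 2896 / 2440 × 100 = 118.6885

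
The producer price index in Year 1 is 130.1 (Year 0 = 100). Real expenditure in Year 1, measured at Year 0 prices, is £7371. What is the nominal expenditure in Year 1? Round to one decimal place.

Nominal = Real × (Index/100) = 7371 × (130.1/100)
        = 7371 × 1.301 = 9589.6710

9589.7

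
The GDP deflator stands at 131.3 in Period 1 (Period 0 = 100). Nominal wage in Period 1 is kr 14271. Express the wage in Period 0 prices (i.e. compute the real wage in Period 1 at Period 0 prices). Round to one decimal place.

Real = Nominal ÷ (Index/100) = 14271 ÷ (131.3/100)
     = 14271 ÷ 1.313 = 10869.0023

10869.0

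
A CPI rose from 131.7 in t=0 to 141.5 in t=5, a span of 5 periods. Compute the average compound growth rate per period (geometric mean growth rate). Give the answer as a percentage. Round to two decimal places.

Growth factor = (141.5/131.7)^(1/5) = (1.074412)^(1/5) = 1.014458
Growth rate = 1.014458 − 1 = 0.014458 = 1.4458%

1.45%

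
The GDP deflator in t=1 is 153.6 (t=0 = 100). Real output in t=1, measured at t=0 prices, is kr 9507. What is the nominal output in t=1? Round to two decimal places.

14602.75

Nominal = Real × (Index/100) = 9507 × (153.6/100)
        = 9507 × 1.536 = 14602.7520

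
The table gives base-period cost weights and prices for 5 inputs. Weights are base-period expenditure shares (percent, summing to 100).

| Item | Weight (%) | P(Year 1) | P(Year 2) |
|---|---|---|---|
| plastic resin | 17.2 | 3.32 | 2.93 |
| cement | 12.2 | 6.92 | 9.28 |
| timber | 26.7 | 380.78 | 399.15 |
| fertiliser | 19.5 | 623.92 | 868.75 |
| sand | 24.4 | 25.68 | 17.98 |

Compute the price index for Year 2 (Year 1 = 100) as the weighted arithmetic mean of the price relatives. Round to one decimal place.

plastic resin: 17.2 × (2.93/3.32) = 17.2 × 0.882530 = 15.1795
cement: 12.2 × (9.28/6.92) = 12.2 × 1.341040 = 16.3607
timber: 26.7 × (399.15/380.78) = 26.7 × 1.048243 = 27.9881
fertiliser: 19.5 × (868.75/623.92) = 19.5 × 1.392406 = 27.1519
sand: 24.4 × (17.98/25.68) = 24.4 × 0.700156 = 17.0838
Index = Σ wᵢ·(p₁ᵢ/p₀ᵢ) = 15.1795 + 16.3607 + 27.9881 + 27.1519 + 17.0838 = 103.7640

103.8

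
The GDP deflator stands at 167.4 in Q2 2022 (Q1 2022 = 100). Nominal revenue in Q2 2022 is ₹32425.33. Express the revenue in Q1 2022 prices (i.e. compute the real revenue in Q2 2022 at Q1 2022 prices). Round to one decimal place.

Real = Nominal ÷ (Index/100) = 32425.33 ÷ (167.4/100)
     = 32425.33 ÷ 1.674 = 19369.9701

19370.0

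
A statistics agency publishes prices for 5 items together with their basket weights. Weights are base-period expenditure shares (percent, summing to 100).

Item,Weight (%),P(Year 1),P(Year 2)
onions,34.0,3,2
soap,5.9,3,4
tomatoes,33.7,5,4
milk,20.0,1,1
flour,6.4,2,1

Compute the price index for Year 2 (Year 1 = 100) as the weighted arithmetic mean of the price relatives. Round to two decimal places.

onions: 34.0 × (2/3) = 34.0 × 0.666667 = 22.6667
soap: 5.9 × (4/3) = 5.9 × 1.333333 = 7.8667
tomatoes: 33.7 × (4/5) = 33.7 × 0.800000 = 26.9600
milk: 20.0 × (1/1) = 20.0 × 1.000000 = 20.0000
flour: 6.4 × (1/2) = 6.4 × 0.500000 = 3.2000
Index = Σ wᵢ·(p₁ᵢ/p₀ᵢ) = 22.6667 + 7.8667 + 26.9600 + 20.0000 + 3.2000 = 80.6933

80.69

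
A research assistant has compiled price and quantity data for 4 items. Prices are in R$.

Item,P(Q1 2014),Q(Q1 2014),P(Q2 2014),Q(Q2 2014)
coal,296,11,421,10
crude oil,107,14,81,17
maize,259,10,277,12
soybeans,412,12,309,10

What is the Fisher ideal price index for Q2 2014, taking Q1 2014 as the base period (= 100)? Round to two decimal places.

Laspeyres component (base-period weights):
ΣP(Q2 2014)Q(Q1 2014) = 421×11 + 81×14 + 277×10 + 309×12 = 4631 + 1134 + 2770 + 3708 = 12243
ΣP(Q1 2014)Q(Q1 2014) = 296×11 + 107×14 + 259×10 + 412×12 = 3256 + 1498 + 2590 + 4944 = 12288
L = 12243 / 12288 × 100 = 99.6338
Paasche component (current-period weights):
ΣP(Q2 2014)Q(Q2 2014) = 421×10 + 81×17 + 277×12 + 309×10 = 4210 + 1377 + 3324 + 3090 = 12001
ΣP(Q1 2014)Q(Q2 2014) = 296×10 + 107×17 + 259×12 + 412×10 = 2960 + 1819 + 3108 + 4120 = 12007
P = 12001 / 12007 × 100 = 99.9500
Fisher = √(L × P) = √(99.6338 × 99.9500) = 99.7918

99.79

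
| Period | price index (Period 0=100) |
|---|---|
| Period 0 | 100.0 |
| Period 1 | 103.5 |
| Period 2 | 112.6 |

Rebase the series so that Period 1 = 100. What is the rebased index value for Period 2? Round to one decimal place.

Rebased(Period 2) = 112.6 / 103.5 × 100 = 108.7923

108.8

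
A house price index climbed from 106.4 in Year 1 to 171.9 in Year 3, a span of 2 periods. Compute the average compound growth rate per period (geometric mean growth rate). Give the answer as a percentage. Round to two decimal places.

27.11%

Growth factor = (171.9/106.4)^(1/2) = (1.615602)^(1/2) = 1.271063
Growth rate = 1.271063 − 1 = 0.271063 = 27.1063%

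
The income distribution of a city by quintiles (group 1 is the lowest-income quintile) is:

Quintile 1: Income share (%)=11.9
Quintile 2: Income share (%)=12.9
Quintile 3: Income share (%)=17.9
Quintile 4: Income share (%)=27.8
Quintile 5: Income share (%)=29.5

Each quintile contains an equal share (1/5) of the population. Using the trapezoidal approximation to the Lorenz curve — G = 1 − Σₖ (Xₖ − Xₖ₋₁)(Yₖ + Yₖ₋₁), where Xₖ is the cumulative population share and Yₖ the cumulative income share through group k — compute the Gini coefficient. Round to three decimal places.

Cumulative income shares Yₖ: 0.1190, 0.2480, 0.4270, 0.7050, 1.0000
Σ (Xₖ−Xₖ₋₁)(Yₖ+Yₖ₋₁) = (1/5)(0.1190+0.0000) + (1/5)(0.2480+0.1190) + (1/5)(0.4270+0.2480) + (1/5)(0.7050+0.4270) + (1/5)(1.0000+0.7050)
  = 0.0238 + 0.0734 + 0.1350 + 0.2264 + 0.3410 = 0.7996
G = 1 − 0.7996 = 0.2004

0.200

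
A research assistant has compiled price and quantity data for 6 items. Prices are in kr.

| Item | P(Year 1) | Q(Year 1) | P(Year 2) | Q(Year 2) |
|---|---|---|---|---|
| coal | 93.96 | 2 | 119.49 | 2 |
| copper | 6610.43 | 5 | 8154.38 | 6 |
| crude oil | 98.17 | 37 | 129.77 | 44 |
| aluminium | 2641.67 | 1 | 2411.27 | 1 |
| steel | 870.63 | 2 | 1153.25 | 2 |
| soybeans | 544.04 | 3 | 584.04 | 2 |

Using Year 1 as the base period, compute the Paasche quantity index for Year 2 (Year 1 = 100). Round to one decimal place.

Paasche quantity index uses current-period prices as weights.
ΣP(Year 2)·Q(Year 2) = 119.49×2 + 8154.38×6 + 129.77×44 + 2411.27×1 + 1153.25×2 + 584.04×2 = 238.98 + 48926.28 + 5709.88 + 2411.27 + 2306.5 + 1168.08 = 60760.99
ΣP(Year 2)·Q(Year 1) = 119.49×2 + 8154.38×5 + 129.77×37 + 2411.27×1 + 1153.25×2 + 584.04×3 = 238.98 + 40771.9 + 4801.49 + 2411.27 + 2306.5 + 1752.12 = 52282.26
Index = 60760.99 / 52282.26 × 100 = 116.2172

116.2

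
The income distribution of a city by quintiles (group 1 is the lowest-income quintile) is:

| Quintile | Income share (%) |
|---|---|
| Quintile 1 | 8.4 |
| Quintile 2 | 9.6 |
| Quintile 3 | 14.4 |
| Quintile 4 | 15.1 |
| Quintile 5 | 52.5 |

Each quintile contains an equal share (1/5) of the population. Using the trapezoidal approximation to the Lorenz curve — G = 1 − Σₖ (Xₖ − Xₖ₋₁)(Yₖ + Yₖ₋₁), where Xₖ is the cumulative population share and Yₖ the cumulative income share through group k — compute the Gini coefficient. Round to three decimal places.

Cumulative income shares Yₖ: 0.0840, 0.1800, 0.3240, 0.4750, 1.0000
Σ (Xₖ−Xₖ₋₁)(Yₖ+Yₖ₋₁) = (1/5)(0.0840+0.0000) + (1/5)(0.1800+0.0840) + (1/5)(0.3240+0.1800) + (1/5)(0.4750+0.3240) + (1/5)(1.0000+0.4750)
  = 0.0168 + 0.0528 + 0.1008 + 0.1598 + 0.2950 = 0.6252
G = 1 − 0.6252 = 0.3748

0.375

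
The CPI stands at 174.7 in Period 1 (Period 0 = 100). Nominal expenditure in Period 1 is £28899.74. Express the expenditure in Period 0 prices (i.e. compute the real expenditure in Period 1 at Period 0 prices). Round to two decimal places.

16542.50

Real = Nominal ÷ (Index/100) = 28899.74 ÷ (174.7/100)
     = 28899.74 ÷ 1.747 = 16542.4957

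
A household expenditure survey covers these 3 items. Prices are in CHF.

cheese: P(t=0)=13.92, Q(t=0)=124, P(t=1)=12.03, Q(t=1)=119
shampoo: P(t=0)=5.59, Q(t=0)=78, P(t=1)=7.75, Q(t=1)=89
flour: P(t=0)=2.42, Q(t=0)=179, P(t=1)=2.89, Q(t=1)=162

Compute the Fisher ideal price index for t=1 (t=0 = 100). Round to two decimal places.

Laspeyres component (base-period weights):
ΣP(t=1)Q(t=0) = 12.03×124 + 7.75×78 + 2.89×179 = 1491.72 + 604.5 + 517.31 = 2613.53
ΣP(t=0)Q(t=0) = 13.92×124 + 5.59×78 + 2.42×179 = 1726.08 + 436.02 + 433.18 = 2595.28
L = 2613.53 / 2595.28 × 100 = 100.7032
Paasche component (current-period weights):
ΣP(t=1)Q(t=1) = 12.03×119 + 7.75×89 + 2.89×162 = 1431.57 + 689.75 + 468.18 = 2589.5
ΣP(t=0)Q(t=1) = 13.92×119 + 5.59×89 + 2.42×162 = 1656.48 + 497.51 + 392.04 = 2546.03
P = 2589.5 / 2546.03 × 100 = 101.7074
Fisher = √(L × P) = √(100.7032 × 101.7074) = 101.2040

101.20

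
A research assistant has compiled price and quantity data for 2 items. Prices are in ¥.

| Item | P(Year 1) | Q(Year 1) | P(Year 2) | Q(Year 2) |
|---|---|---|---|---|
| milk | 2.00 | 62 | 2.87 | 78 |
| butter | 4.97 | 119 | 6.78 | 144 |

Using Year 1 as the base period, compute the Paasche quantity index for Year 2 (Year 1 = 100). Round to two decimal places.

121.88

Paasche quantity index uses current-period prices as weights.
ΣP(Year 2)·Q(Year 2) = 2.87×78 + 6.78×144 = 223.86 + 976.32 = 1200.18
ΣP(Year 2)·Q(Year 1) = 2.87×62 + 6.78×119 = 177.94 + 806.82 = 984.76
Index = 1200.18 / 984.76 × 100 = 121.8754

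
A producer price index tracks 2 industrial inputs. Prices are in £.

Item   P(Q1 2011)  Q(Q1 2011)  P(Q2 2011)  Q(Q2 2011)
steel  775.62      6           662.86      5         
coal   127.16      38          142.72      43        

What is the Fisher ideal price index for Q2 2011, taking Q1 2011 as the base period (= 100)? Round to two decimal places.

Laspeyres component (base-period weights):
ΣP(Q2 2011)Q(Q1 2011) = 662.86×6 + 142.72×38 = 3977.16 + 5423.36 = 9400.52
ΣP(Q1 2011)Q(Q1 2011) = 775.62×6 + 127.16×38 = 4653.72 + 4832.08 = 9485.8
L = 9400.52 / 9485.8 × 100 = 99.1010
Paasche component (current-period weights):
ΣP(Q2 2011)Q(Q2 2011) = 662.86×5 + 142.72×43 = 3314.3 + 6136.96 = 9451.26
ΣP(Q1 2011)Q(Q2 2011) = 775.62×5 + 127.16×43 = 3878.1 + 5467.88 = 9345.98
P = 9451.26 / 9345.98 × 100 = 101.1265
Fisher = √(L × P) = √(99.1010 × 101.1265) = 100.1086

100.11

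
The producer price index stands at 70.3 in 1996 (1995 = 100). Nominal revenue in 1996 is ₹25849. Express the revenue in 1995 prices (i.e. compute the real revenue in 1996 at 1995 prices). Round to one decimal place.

36769.6

Real = Nominal ÷ (Index/100) = 25849 ÷ (70.3/100)
     = 25849 ÷ 0.703 = 36769.5590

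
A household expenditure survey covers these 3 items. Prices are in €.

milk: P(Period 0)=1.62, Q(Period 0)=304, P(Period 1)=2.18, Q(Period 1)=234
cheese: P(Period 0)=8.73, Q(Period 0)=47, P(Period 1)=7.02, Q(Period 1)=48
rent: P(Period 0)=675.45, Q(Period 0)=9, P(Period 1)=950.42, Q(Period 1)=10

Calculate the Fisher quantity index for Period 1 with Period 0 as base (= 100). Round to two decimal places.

Laspeyres component (base-period weights):
ΣP(Period 0)Q(Period 1) = 1.62×234 + 8.73×48 + 675.45×10 = 379.08 + 419.04 + 6754.5 = 7552.62
ΣP(Period 0)Q(Period 0) = 1.62×304 + 8.73×47 + 675.45×9 = 492.48 + 410.31 + 6079.05 = 6981.84
L = 7552.62 / 6981.84 × 100 = 108.1752
Paasche component (current-period weights):
ΣP(Period 1)Q(Period 1) = 2.18×234 + 7.02×48 + 950.42×10 = 510.12 + 336.96 + 9504.2 = 10351.28
ΣP(Period 1)Q(Period 0) = 2.18×304 + 7.02×47 + 950.42×9 = 662.72 + 329.94 + 8553.78 = 9546.44
P = 10351.28 / 9546.44 × 100 = 108.4308
Fisher = √(L × P) = √(108.1752 × 108.4308) = 108.3029

108.30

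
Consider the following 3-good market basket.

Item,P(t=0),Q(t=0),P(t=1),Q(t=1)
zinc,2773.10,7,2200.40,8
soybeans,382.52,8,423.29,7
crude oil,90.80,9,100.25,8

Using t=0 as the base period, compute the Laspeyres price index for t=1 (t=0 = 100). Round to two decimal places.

84.55

Laspeyres price index uses base-period quantities as weights.
ΣP(t=1)·Q(t=0) = 2200.40×7 + 423.29×8 + 100.25×9 = 15402.8 + 3386.32 + 902.25 = 19691.37
ΣP(t=0)·Q(t=0) = 2773.10×7 + 382.52×8 + 90.80×9 = 19411.7 + 3060.16 + 817.2 = 23289.06
Index = 19691.37 / 23289.06 × 100 = 84.5520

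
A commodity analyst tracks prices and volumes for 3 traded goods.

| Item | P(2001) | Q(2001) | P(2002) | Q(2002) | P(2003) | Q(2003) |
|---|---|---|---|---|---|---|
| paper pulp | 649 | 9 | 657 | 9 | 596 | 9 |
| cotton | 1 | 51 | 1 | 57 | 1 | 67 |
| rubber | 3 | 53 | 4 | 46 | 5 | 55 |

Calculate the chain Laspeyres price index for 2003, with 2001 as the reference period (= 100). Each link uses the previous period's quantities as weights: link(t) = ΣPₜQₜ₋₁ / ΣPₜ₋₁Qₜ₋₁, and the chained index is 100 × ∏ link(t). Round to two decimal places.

93.72

Link 2001→2002:
ΣP(2002)Q(2001) = 657×9 + 1×51 + 4×53 = 5913 + 51 + 212 = 6176
ΣP(2001)Q(2001) = 649×9 + 1×51 + 3×53 = 5841 + 51 + 159 = 6051
link = 6176/6051 = 1.020658
Link 2002→2003:
ΣP(2003)Q(2002) = 596×9 + 1×57 + 5×46 = 5364 + 57 + 230 = 5651
ΣP(2002)Q(2002) = 657×9 + 1×57 + 4×46 = 5913 + 57 + 184 = 6154
link = 5651/6154 = 0.918265
Chained index = 100 × 1.020658 × 0.918265 = 93.7234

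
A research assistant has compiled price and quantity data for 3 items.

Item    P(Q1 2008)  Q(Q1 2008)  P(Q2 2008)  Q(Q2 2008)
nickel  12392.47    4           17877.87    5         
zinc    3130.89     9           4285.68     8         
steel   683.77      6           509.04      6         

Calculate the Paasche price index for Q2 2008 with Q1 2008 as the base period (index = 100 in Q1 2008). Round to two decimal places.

Paasche price index uses current-period quantities as weights.
ΣP(Q2 2008)·Q(Q2 2008) = 17877.87×5 + 4285.68×8 + 509.04×6 = 89389.35 + 34285.44 + 3054.24 = 126729.03
ΣP(Q1 2008)·Q(Q2 2008) = 12392.47×5 + 3130.89×8 + 683.77×6 = 61962.35 + 25047.12 + 4102.62 = 91112.09
Index = 126729.03 / 91112.09 × 100 = 139.0913

139.09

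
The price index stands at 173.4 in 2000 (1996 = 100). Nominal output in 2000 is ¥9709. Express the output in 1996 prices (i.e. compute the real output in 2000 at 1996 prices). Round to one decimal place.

Real = Nominal ÷ (Index/100) = 9709 ÷ (173.4/100)
     = 9709 ÷ 1.734 = 5599.1926

5599.2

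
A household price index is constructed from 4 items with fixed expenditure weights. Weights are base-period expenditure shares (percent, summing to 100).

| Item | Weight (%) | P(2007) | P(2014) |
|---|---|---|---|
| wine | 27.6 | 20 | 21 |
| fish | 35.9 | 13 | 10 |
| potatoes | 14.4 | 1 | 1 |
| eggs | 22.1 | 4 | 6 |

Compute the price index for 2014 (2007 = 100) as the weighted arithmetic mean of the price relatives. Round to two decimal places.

104.15

wine: 27.6 × (21/20) = 27.6 × 1.050000 = 28.9800
fish: 35.9 × (10/13) = 35.9 × 0.769231 = 27.6154
potatoes: 14.4 × (1/1) = 14.4 × 1.000000 = 14.4000
eggs: 22.1 × (6/4) = 22.1 × 1.500000 = 33.1500
Index = Σ wᵢ·(p₁ᵢ/p₀ᵢ) = 28.9800 + 27.6154 + 14.4000 + 33.1500 = 104.1454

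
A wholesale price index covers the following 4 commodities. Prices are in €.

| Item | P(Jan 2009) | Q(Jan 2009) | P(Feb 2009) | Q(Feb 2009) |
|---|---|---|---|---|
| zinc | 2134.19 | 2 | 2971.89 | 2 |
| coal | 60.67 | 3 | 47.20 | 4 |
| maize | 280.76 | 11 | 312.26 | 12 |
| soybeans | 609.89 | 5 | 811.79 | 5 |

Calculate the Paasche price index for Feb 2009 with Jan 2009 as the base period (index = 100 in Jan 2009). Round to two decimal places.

127.53

Paasche price index uses current-period quantities as weights.
ΣP(Feb 2009)·Q(Feb 2009) = 2971.89×2 + 47.20×4 + 312.26×12 + 811.79×5 = 5943.78 + 188.8 + 3747.12 + 4058.95 = 13938.65
ΣP(Jan 2009)·Q(Feb 2009) = 2134.19×2 + 60.67×4 + 280.76×12 + 609.89×5 = 4268.38 + 242.68 + 3369.12 + 3049.45 = 10929.63
Index = 13938.65 / 10929.63 × 100 = 127.5308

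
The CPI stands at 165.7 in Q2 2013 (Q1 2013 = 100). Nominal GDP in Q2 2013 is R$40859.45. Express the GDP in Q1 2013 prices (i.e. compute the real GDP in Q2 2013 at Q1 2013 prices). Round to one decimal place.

24658.7

Real = Nominal ÷ (Index/100) = 40859.45 ÷ (165.7/100)
     = 40859.45 ÷ 1.657 = 24658.6904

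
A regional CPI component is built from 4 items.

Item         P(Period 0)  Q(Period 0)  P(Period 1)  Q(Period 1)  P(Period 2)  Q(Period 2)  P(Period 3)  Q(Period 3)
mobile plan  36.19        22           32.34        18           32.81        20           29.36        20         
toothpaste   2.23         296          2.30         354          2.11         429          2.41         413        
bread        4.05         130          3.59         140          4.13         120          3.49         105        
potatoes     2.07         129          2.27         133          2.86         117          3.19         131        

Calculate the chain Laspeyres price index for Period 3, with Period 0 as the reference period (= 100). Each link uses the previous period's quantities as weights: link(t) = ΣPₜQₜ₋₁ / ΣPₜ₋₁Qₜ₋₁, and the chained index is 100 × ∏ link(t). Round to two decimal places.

Link Period 0→Period 1:
ΣP(Period 1)Q(Period 0) = 32.34×22 + 2.30×296 + 3.59×130 + 2.27×129 = 711.48 + 680.8 + 466.7 + 292.83 = 2151.81
ΣP(Period 0)Q(Period 0) = 36.19×22 + 2.23×296 + 4.05×130 + 2.07×129 = 796.18 + 660.08 + 526.5 + 267.03 = 2249.79
link = 2151.81/2249.79 = 0.956449
Link Period 1→Period 2:
ΣP(Period 2)Q(Period 1) = 32.81×18 + 2.11×354 + 4.13×140 + 2.86×133 = 590.58 + 746.94 + 578.2 + 380.38 = 2296.1
ΣP(Period 1)Q(Period 1) = 32.34×18 + 2.30×354 + 3.59×140 + 2.27×133 = 582.12 + 814.2 + 502.6 + 301.91 = 2200.83
link = 2296.1/2200.83 = 1.043288
Link Period 2→Period 3:
ΣP(Period 3)Q(Period 2) = 29.36×20 + 2.41×429 + 3.49×120 + 3.19×117 = 587.2 + 1033.89 + 418.8 + 373.23 = 2413.12
ΣP(Period 2)Q(Period 2) = 32.81×20 + 2.11×429 + 4.13×120 + 2.86×117 = 656.2 + 905.19 + 495.6 + 334.62 = 2391.61
link = 2413.12/2391.61 = 1.008994
Chained index = 100 × 0.956449 × 1.043288 × 1.008994 = 100.6827

100.68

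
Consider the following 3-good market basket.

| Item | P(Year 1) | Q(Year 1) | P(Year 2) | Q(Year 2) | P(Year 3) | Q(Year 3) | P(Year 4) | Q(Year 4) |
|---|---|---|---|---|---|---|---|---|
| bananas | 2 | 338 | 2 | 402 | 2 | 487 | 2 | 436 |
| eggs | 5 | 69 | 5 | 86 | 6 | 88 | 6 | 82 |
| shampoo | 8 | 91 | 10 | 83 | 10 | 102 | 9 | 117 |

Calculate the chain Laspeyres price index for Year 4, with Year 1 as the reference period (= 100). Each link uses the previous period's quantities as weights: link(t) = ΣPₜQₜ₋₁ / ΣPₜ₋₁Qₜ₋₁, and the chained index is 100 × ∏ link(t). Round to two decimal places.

110.35

Link Year 1→Year 2:
ΣP(Year 2)Q(Year 1) = 2×338 + 5×69 + 10×91 = 676 + 345 + 910 = 1931
ΣP(Year 1)Q(Year 1) = 2×338 + 5×69 + 8×91 = 676 + 345 + 728 = 1749
link = 1931/1749 = 1.104059
Link Year 2→Year 3:
ΣP(Year 3)Q(Year 2) = 2×402 + 6×86 + 10×83 = 804 + 516 + 830 = 2150
ΣP(Year 2)Q(Year 2) = 2×402 + 5×86 + 10×83 = 804 + 430 + 830 = 2064
link = 2150/2064 = 1.041667
Link Year 3→Year 4:
ΣP(Year 4)Q(Year 3) = 2×487 + 6×88 + 9×102 = 974 + 528 + 918 = 2420
ΣP(Year 3)Q(Year 3) = 2×487 + 6×88 + 10×102 = 974 + 528 + 1020 = 2522
link = 2420/2522 = 0.959556
Chained index = 100 × 1.104059 × 1.041667 × 0.959556 = 110.3549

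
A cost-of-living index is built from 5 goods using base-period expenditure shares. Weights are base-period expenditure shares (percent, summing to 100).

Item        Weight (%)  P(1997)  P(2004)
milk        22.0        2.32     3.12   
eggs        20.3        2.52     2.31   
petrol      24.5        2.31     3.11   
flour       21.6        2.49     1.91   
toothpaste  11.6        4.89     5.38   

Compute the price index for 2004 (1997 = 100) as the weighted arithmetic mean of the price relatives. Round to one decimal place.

110.5

milk: 22.0 × (3.12/2.32) = 22.0 × 1.344828 = 29.5862
eggs: 20.3 × (2.31/2.52) = 20.3 × 0.916667 = 18.6083
petrol: 24.5 × (3.11/2.31) = 24.5 × 1.346320 = 32.9848
flour: 21.6 × (1.91/2.49) = 21.6 × 0.767068 = 16.5687
toothpaste: 11.6 × (5.38/4.89) = 11.6 × 1.100204 = 12.7624
Index = Σ wᵢ·(p₁ᵢ/p₀ᵢ) = 29.5862 + 18.6083 + 32.9848 + 16.5687 + 12.7624 = 110.5104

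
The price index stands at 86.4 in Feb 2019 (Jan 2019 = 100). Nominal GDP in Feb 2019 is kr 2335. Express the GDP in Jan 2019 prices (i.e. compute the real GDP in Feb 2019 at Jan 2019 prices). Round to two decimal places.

2702.55

Real = Nominal ÷ (Index/100) = 2335 ÷ (86.4/100)
     = 2335 ÷ 0.864 = 2702.5463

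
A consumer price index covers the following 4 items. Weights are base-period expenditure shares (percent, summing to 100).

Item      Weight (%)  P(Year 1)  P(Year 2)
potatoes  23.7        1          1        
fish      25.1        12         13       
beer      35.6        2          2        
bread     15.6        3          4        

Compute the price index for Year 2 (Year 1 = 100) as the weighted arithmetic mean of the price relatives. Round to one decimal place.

potatoes: 23.7 × (1/1) = 23.7 × 1.000000 = 23.7000
fish: 25.1 × (13/12) = 25.1 × 1.083333 = 27.1917
beer: 35.6 × (2/2) = 35.6 × 1.000000 = 35.6000
bread: 15.6 × (4/3) = 15.6 × 1.333333 = 20.8000
Index = Σ wᵢ·(p₁ᵢ/p₀ᵢ) = 23.7000 + 27.1917 + 35.6000 + 20.8000 = 107.2917

107.3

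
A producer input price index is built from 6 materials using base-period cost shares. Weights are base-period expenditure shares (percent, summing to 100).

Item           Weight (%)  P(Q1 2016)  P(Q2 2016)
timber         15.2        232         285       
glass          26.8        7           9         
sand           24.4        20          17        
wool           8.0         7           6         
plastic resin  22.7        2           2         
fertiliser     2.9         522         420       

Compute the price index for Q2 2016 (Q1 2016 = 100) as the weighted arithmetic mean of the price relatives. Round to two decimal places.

105.76

timber: 15.2 × (285/232) = 15.2 × 1.228448 = 18.6724
glass: 26.8 × (9/7) = 26.8 × 1.285714 = 34.4571
sand: 24.4 × (17/20) = 24.4 × 0.850000 = 20.7400
wool: 8.0 × (6/7) = 8.0 × 0.857143 = 6.8571
plastic resin: 22.7 × (2/2) = 22.7 × 1.000000 = 22.7000
fertiliser: 2.9 × (420/522) = 2.9 × 0.804598 = 2.3333
Index = Σ wᵢ·(p₁ᵢ/p₀ᵢ) = 18.6724 + 34.4571 + 20.7400 + 6.8571 + 22.7000 + 2.3333 = 105.7600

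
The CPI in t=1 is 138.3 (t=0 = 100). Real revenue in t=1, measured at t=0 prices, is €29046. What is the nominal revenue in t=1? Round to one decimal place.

Nominal = Real × (Index/100) = 29046 × (138.3/100)
        = 29046 × 1.383 = 40170.6180

40170.6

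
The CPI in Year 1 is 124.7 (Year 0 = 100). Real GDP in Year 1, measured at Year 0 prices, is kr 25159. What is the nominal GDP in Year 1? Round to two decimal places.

31373.27

Nominal = Real × (Index/100) = 25159 × (124.7/100)
        = 25159 × 1.247 = 31373.2730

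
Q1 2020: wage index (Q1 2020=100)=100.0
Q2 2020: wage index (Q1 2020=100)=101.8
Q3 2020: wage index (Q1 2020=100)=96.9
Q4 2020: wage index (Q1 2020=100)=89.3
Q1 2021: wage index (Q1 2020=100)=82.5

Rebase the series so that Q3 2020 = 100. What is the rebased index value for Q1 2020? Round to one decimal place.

Rebased(Q1 2020) = 100.0 / 96.9 × 100 = 103.1992

103.2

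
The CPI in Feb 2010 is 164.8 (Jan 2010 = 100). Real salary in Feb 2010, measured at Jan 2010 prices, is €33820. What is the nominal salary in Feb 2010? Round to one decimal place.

55735.4

Nominal = Real × (Index/100) = 33820 × (164.8/100)
        = 33820 × 1.648 = 55735.3600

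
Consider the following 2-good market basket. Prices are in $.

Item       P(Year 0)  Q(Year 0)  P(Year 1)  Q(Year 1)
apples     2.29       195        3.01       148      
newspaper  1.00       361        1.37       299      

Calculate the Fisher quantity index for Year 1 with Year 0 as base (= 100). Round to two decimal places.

Laspeyres component (base-period weights):
ΣP(Year 0)Q(Year 1) = 2.29×148 + 1.00×299 = 338.92 + 299 = 637.92
ΣP(Year 0)Q(Year 0) = 2.29×195 + 1.00×361 = 446.55 + 361 = 807.55
L = 637.92 / 807.55 × 100 = 78.9945
Paasche component (current-period weights):
ΣP(Year 1)Q(Year 1) = 3.01×148 + 1.37×299 = 445.48 + 409.63 = 855.11
ΣP(Year 1)Q(Year 0) = 3.01×195 + 1.37×361 = 586.95 + 494.57 = 1081.52
P = 855.11 / 1081.52 × 100 = 79.0656
Fisher = √(L × P) = √(78.9945 × 79.0656) = 79.0300

79.03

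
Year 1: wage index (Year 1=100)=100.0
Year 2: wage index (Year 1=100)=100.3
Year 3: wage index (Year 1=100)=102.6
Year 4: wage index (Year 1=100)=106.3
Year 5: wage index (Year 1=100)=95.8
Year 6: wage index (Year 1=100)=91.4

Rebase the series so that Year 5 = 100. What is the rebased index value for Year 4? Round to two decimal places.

110.96

Rebased(Year 4) = 106.3 / 95.8 × 100 = 110.9603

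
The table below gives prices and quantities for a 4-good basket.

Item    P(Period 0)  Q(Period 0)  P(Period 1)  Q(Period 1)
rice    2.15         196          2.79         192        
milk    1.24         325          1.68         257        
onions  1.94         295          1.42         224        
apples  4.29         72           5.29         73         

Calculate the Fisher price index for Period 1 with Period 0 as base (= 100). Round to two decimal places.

111.98

Laspeyres component (base-period weights):
ΣP(Period 1)Q(Period 0) = 2.79×196 + 1.68×325 + 1.42×295 + 5.29×72 = 546.84 + 546 + 418.9 + 380.88 = 1892.62
ΣP(Period 0)Q(Period 0) = 2.15×196 + 1.24×325 + 1.94×295 + 4.29×72 = 421.4 + 403 + 572.3 + 308.88 = 1705.58
L = 1892.62 / 1705.58 × 100 = 110.9664
Paasche component (current-period weights):
ΣP(Period 1)Q(Period 1) = 2.79×192 + 1.68×257 + 1.42×224 + 5.29×73 = 535.68 + 431.76 + 318.08 + 386.17 = 1671.69
ΣP(Period 0)Q(Period 1) = 2.15×192 + 1.24×257 + 1.94×224 + 4.29×73 = 412.8 + 318.68 + 434.56 + 313.17 = 1479.21
P = 1671.69 / 1479.21 × 100 = 113.0124
Fisher = √(L × P) = √(110.9664 × 113.0124) = 111.9847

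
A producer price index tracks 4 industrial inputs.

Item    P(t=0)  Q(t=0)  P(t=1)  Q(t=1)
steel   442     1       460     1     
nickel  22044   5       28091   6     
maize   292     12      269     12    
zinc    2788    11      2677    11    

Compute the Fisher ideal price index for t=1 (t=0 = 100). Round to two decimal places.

Laspeyres component (base-period weights):
ΣP(t=1)Q(t=0) = 460×1 + 28091×5 + 269×12 + 2677×11 = 460 + 140455 + 3228 + 29447 = 173590
ΣP(t=0)Q(t=0) = 442×1 + 22044×5 + 292×12 + 2788×11 = 442 + 110220 + 3504 + 30668 = 144834
L = 173590 / 144834 × 100 = 119.8545
Paasche component (current-period weights):
ΣP(t=1)Q(t=1) = 460×1 + 28091×6 + 269×12 + 2677×11 = 460 + 168546 + 3228 + 29447 = 201681
ΣP(t=0)Q(t=1) = 442×1 + 22044×6 + 292×12 + 2788×11 = 442 + 132264 + 3504 + 30668 = 166878
P = 201681 / 166878 × 100 = 120.8554
Fisher = √(L × P) = √(119.8545 × 120.8554) = 120.3539

120.35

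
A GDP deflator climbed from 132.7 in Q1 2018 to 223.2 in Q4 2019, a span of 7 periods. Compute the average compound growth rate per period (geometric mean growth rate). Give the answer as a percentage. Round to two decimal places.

Growth factor = (223.2/132.7)^(1/7) = (1.681989)^(1/7) = 1.077111
Growth rate = 1.077111 − 1 = 0.077111 = 7.7111%

7.71%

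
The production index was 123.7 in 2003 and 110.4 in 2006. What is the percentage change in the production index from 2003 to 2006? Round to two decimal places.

Change = (110.4 − 123.7) / 123.7 × 100
       = -13.3 / 123.7 × 100 = -10.7518%

-10.75%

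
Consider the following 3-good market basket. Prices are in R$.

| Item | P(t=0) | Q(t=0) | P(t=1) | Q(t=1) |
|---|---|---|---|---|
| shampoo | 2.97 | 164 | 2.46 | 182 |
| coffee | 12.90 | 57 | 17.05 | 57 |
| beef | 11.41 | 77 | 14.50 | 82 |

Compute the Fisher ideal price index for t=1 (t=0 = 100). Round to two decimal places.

Laspeyres component (base-period weights):
ΣP(t=1)Q(t=0) = 2.46×164 + 17.05×57 + 14.50×77 = 403.44 + 971.85 + 1116.5 = 2491.79
ΣP(t=0)Q(t=0) = 2.97×164 + 12.90×57 + 11.41×77 = 487.08 + 735.3 + 878.57 = 2100.95
L = 2491.79 / 2100.95 × 100 = 118.6030
Paasche component (current-period weights):
ΣP(t=1)Q(t=1) = 2.46×182 + 17.05×57 + 14.50×82 = 447.72 + 971.85 + 1189 = 2608.57
ΣP(t=0)Q(t=1) = 2.97×182 + 12.90×57 + 11.41×82 = 540.54 + 735.3 + 935.62 = 2211.46
P = 2608.57 / 2211.46 × 100 = 117.9569
Fisher = √(L × P) = √(118.6030 × 117.9569) = 118.2795

118.28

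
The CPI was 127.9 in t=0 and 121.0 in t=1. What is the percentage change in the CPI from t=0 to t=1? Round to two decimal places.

Change = (121.0 − 127.9) / 127.9 × 100
       = -6.9 / 127.9 × 100 = -5.3948%

-5.39%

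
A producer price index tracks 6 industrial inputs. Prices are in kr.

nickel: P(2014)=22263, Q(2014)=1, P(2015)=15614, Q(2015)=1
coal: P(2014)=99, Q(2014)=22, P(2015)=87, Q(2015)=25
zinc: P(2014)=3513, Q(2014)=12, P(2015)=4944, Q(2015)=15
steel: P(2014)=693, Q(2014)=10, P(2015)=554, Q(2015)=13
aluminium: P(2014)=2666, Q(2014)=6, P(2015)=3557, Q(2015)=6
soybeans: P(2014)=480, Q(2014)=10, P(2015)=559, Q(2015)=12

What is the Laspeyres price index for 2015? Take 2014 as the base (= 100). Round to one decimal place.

Laspeyres price index uses base-period quantities as weights.
ΣP(2015)·Q(2014) = 15614×1 + 87×22 + 4944×12 + 554×10 + 3557×6 + 559×10 = 15614 + 1914 + 59328 + 5540 + 21342 + 5590 = 109328
ΣP(2014)·Q(2014) = 22263×1 + 99×22 + 3513×12 + 693×10 + 2666×6 + 480×10 = 22263 + 2178 + 42156 + 6930 + 15996 + 4800 = 94323
Index = 109328 / 94323 × 100 = 115.9081

115.9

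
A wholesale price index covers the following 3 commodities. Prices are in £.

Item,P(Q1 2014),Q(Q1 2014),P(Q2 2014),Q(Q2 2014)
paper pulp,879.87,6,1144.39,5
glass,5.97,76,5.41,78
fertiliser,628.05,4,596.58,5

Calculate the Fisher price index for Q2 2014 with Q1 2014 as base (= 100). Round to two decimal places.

115.60

Laspeyres component (base-period weights):
ΣP(Q2 2014)Q(Q1 2014) = 1144.39×6 + 5.41×76 + 596.58×4 = 6866.34 + 411.16 + 2386.32 = 9663.82
ΣP(Q1 2014)Q(Q1 2014) = 879.87×6 + 5.97×76 + 628.05×4 = 5279.22 + 453.72 + 2512.2 = 8245.14
L = 9663.82 / 8245.14 × 100 = 117.2063
Paasche component (current-period weights):
ΣP(Q2 2014)Q(Q2 2014) = 1144.39×5 + 5.41×78 + 596.58×5 = 5721.95 + 421.98 + 2982.9 = 9126.83
ΣP(Q1 2014)Q(Q2 2014) = 879.87×5 + 5.97×78 + 628.05×5 = 4399.35 + 465.66 + 3140.25 = 8005.26
P = 9126.83 / 8005.26 × 100 = 114.0104
Fisher = √(L × P) = √(117.2063 × 114.0104) = 115.5973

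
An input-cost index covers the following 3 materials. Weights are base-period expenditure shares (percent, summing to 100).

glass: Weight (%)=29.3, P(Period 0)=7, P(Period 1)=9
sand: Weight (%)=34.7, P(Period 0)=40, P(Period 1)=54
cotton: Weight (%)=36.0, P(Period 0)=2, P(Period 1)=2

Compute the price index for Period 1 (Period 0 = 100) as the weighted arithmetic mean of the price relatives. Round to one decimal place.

120.5

glass: 29.3 × (9/7) = 29.3 × 1.285714 = 37.6714
sand: 34.7 × (54/40) = 34.7 × 1.350000 = 46.8450
cotton: 36.0 × (2/2) = 36.0 × 1.000000 = 36.0000
Index = Σ wᵢ·(p₁ᵢ/p₀ᵢ) = 37.6714 + 46.8450 + 36.0000 = 120.5164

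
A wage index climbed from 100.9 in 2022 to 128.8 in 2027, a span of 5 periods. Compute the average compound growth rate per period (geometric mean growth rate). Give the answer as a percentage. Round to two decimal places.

Growth factor = (128.8/100.9)^(1/5) = (1.276511)^(1/5) = 1.050038
Growth rate = 1.050038 − 1 = 0.050038 = 5.0038%

5.00%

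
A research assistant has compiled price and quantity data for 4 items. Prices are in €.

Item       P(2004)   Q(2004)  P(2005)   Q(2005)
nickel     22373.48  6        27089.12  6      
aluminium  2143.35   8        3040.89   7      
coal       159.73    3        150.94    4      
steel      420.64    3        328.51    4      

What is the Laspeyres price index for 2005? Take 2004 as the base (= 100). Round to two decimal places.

122.97

Laspeyres price index uses base-period quantities as weights.
ΣP(2005)·Q(2004) = 27089.12×6 + 3040.89×8 + 150.94×3 + 328.51×3 = 162534.72 + 24327.12 + 452.82 + 985.53 = 188300.19
ΣP(2004)·Q(2004) = 22373.48×6 + 2143.35×8 + 159.73×3 + 420.64×3 = 134240.88 + 17146.8 + 479.19 + 1261.92 = 153128.79
Index = 188300.19 / 153128.79 × 100 = 122.9685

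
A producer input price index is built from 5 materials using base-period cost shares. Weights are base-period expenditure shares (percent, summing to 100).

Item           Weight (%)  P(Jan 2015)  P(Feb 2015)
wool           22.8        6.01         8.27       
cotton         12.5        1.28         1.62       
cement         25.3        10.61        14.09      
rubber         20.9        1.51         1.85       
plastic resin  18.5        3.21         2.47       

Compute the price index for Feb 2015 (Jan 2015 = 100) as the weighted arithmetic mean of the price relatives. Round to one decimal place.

wool: 22.8 × (8.27/6.01) = 22.8 × 1.376040 = 31.3737
cotton: 12.5 × (1.62/1.28) = 12.5 × 1.265625 = 15.8203
cement: 25.3 × (14.09/10.61) = 25.3 × 1.327992 = 33.5982
rubber: 20.9 × (1.85/1.51) = 20.9 × 1.225166 = 25.6060
plastic resin: 18.5 × (2.47/3.21) = 18.5 × 0.769470 = 14.2352
Index = Σ wᵢ·(p₁ᵢ/p₀ᵢ) = 31.3737 + 15.8203 + 33.5982 + 25.6060 + 14.2352 = 120.6334

120.6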